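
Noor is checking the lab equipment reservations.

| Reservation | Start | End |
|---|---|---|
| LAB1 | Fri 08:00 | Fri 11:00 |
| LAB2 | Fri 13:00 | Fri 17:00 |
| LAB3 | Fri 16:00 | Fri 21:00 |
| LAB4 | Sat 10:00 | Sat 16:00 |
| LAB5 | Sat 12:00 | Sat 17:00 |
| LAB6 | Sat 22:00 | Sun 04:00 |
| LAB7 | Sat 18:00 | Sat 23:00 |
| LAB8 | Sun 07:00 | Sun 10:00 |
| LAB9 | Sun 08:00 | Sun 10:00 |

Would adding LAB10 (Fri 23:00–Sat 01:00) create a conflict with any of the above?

LAB1: ends Fri 11:00 at or before LAB10 starts Fri 23:00 → clear.
LAB2: ends Fri 17:00 at or before LAB10 starts Fri 23:00 → clear.
LAB3: ends Fri 21:00 at or before LAB10 starts Fri 23:00 → clear.
LAB4: starts Sat 10:00 at or after LAB10 ends Sat 01:00 → clear.
LAB5: starts Sat 12:00 at or after LAB10 ends Sat 01:00 → clear.
LAB7: starts Sat 18:00 at or after LAB10 ends Sat 01:00 → clear.
LAB6: starts Sat 22:00 at or after LAB10 ends Sat 01:00 → clear.
LAB8: starts Sun 07:00 at or after LAB10 ends Sat 01:00 → clear.
LAB9: starts Sun 08:00 at or after LAB10 ends Sat 01:00 → clear.

No — it doesn't clash with anything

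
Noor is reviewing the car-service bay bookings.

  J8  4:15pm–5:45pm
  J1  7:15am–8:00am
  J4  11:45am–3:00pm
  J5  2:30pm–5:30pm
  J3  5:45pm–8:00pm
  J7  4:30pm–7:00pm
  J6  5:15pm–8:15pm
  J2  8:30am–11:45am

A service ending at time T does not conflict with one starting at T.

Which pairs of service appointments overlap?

Sorted by start: J1, J2, J4, J5, J8, J7, J6, J3.
J2 starts after J1 ends; J1 is clear from here.
J4 starts exactly when J2 ends (back-to-back, no overlap); J2 is clear from here.
J5 starts before J4 ends → J4 and J5 overlap.
J8 starts after J4 ends; J4 is clear from here.
J8 starts before J5 ends → J5 and J8 overlap.
J7 starts before J5 ends → J5 and J7 overlap.
J6 starts before J5 ends → J5 and J6 overlap.
J3 starts after J5 ends.
J7 starts before J8 ends → J8 and J7 overlap.
J6 starts before J8 ends → J8 and J6 overlap.
J3 starts exactly when J8 ends (back-to-back, no overlap).
J6 starts before J7 ends → J7 and J6 overlap.
J3 starts before J7 ends → J7 and J3 overlap.
J3 starts before J6 ends → J6 and J3 overlap.

J3 & J6, J3 & J7, J4 & J5, J5 & J6, J5 & J7, J5 & J8, J6 & J7, J6 & J8, J7 & J8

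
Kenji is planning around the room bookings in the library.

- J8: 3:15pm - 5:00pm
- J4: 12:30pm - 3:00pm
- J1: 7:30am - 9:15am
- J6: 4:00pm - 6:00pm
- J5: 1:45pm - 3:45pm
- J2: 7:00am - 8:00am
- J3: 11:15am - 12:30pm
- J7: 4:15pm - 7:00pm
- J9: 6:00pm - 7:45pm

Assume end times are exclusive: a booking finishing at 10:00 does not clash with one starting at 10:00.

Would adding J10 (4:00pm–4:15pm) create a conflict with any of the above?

Yes — it overlaps J6, J8

J2: ends 8:00am at or before J10 starts 4:00pm → clear.
J1: ends 9:15am at or before J10 starts 4:00pm → clear.
J3: ends 12:30pm at or before J10 starts 4:00pm → clear.
J4: ends 3:00pm at or before J10 starts 4:00pm → clear.
J5: ends 3:45pm at or before J10 starts 4:00pm → clear.
J8: starts 3:15pm before J10 ends 4:15pm, and ends 5:00pm after J10 starts 4:00pm → overlap.
J6: starts 4:00pm before J10 ends 4:15pm, and ends 6:00pm after J10 starts 4:00pm → overlap.
J7: starts 4:15pm at or after J10 ends 4:15pm → clear.
J9: starts 6:00pm at or after J10 ends 4:15pm → clear.
J10 overlaps J6, J8.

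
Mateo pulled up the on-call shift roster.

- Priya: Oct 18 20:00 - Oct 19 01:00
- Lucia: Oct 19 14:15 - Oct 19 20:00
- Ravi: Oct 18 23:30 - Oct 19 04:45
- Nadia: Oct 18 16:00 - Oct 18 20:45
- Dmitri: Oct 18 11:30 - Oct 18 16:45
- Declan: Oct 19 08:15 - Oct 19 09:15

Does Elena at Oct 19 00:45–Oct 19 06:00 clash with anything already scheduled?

Yes — it overlaps Priya, Ravi

Dmitri: ends Oct 18 16:45 at or before Elena starts Oct 19 00:45 → clear.
Nadia: ends Oct 18 20:45 at or before Elena starts Oct 19 00:45 → clear.
Priya: starts Oct 18 20:00 before Elena ends Oct 19 06:00, and ends Oct 19 01:00 after Elena starts Oct 19 00:45 → overlap.
Ravi: starts Oct 18 23:30 before Elena ends Oct 19 06:00, and ends Oct 19 04:45 after Elena starts Oct 19 00:45 → overlap.
Declan: starts Oct 19 08:15 at or after Elena ends Oct 19 06:00 → clear.
Lucia: starts Oct 19 14:15 at or after Elena ends Oct 19 06:00 → clear.
Elena overlaps Priya, Ravi.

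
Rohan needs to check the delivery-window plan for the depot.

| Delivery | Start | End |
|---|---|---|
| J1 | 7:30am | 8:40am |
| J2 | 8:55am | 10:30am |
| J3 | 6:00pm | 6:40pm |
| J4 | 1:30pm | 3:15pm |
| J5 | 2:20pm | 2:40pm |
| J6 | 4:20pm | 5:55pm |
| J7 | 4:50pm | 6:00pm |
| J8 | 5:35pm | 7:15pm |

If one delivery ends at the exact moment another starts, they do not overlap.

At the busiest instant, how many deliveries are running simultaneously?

Sort all start/end points and keep a running count:
7:30am start J1 → 1
8:40am end J1 → 0
8:55am start J2 → 1
10:30am end J2 → 0
1:30pm start J4 → 1
2:20pm start J5 → 2
2:40pm end J5 → 1
3:15pm end J4 → 0
4:20pm start J6 → 1
4:50pm start J7 → 2
5:35pm start J8 → 3
5:55pm end J6 → 2
6:00pm end J7 → 1
6:00pm start J3 → 2
6:40pm end J3 → 1
7:15pm end J8 → 0
Peak is 3, at 5:35pm (J6, J7, J8).

3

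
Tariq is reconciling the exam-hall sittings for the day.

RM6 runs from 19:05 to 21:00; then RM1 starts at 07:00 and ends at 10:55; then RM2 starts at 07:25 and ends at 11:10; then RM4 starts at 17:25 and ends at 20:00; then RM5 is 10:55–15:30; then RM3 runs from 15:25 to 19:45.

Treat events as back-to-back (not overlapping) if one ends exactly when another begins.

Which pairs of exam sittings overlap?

RM1 & RM2, RM2 & RM5, RM3 & RM4, RM3 & RM5, RM3 & RM6, RM4 & RM6

Check each pair: they overlap iff neither finishes before the other starts.
Sorted by start: RM1, RM2, RM5, RM3, RM4, RM6.
RM2 starts before RM1 ends → RM1 and RM2 overlap.
RM5 starts exactly when RM1 ends (back-to-back, no overlap), so nothing later overlaps RM1 either.
RM5 starts before RM2 ends → RM2 and RM5 overlap.
RM3 starts after RM2 ends, so nothing later overlaps RM2 either.
RM3 starts before RM5 ends → RM5 and RM3 overlap.
RM4 starts after RM5 ends, so nothing later overlaps RM5 either.
RM4 starts before RM3 ends → RM3 and RM4 overlap.
RM6 starts before RM3 ends → RM3 and RM6 overlap.
RM6 starts before RM4 ends → RM4 and RM6 overlap.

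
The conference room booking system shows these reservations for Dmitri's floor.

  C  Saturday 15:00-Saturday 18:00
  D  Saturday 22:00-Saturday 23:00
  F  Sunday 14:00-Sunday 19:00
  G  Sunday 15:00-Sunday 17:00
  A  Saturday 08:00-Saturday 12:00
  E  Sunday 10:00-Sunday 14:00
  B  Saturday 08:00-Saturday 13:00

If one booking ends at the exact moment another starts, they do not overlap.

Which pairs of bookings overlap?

A & B, F & G

Check each pair: they overlap iff neither finishes before the other starts.
Sorted by start: A, B, C, D, E, F, G.
B starts before A ends → A and B overlap.
C starts after A ends — done with A.
C starts after B ends — done with B.
D starts after C ends — done with C.
E starts after D ends — done with D.
F starts exactly when E ends (back-to-back, no overlap) — done with E.
G starts before F ends → F and G overlap.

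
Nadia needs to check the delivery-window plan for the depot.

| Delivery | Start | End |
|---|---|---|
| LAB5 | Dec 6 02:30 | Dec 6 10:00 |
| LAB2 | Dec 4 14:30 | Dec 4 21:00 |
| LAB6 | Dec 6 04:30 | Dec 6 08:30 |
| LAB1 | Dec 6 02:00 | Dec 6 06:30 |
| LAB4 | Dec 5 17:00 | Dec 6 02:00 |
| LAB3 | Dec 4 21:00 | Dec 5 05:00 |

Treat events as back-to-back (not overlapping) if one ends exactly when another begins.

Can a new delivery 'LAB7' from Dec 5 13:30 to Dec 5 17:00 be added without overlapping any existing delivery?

LAB2: ends Dec 4 21:00 at or before LAB7 starts Dec 5 13:30 → clear.
LAB3: ends Dec 5 05:00 at or before LAB7 starts Dec 5 13:30 → clear.
LAB4: starts Dec 5 17:00 at or after LAB7 ends Dec 5 17:00 → clear.
LAB1: starts Dec 6 02:00 at or after LAB7 ends Dec 5 17:00 → clear.
LAB5: starts Dec 6 02:30 at or after LAB7 ends Dec 5 17:00 → clear.
LAB6: starts Dec 6 04:30 at or after LAB7 ends Dec 5 17:00 → clear.

Yes — the slot is free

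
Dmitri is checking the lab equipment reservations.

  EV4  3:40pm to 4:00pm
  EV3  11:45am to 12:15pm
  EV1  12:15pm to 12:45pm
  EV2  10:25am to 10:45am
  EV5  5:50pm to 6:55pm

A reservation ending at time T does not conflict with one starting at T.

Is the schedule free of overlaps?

Yes

Sorted by start: EV2, EV3, EV1, EV4, EV5.
EV3 starts after EV2 ends, so nothing later overlaps EV2 either.
EV1 starts exactly when EV3 ends (back-to-back, no overlap), so nothing later overlaps EV3 either.
EV4 starts after EV1 ends, so nothing later overlaps EV1 either.
EV5 starts after EV4 ends.
Every pair is clear; the schedule has no overlaps.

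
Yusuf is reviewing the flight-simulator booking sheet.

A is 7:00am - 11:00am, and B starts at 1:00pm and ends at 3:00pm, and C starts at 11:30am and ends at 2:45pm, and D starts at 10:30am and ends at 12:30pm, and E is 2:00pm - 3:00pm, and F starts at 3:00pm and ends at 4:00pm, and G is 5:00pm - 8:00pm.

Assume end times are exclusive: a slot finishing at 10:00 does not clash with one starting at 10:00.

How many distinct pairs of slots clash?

Check each pair: they overlap iff neither finishes before the other starts.
Sorted by start: A, D, C, B, E, F, G.
D starts before A ends → A and D overlap.
C starts after A ends, so nothing later overlaps A either.
C starts before D ends → D and C overlap.
B starts after D ends, so nothing later overlaps D either.
B starts before C ends → C and B overlap.
E starts before C ends → C and E overlap.
F starts after C ends, so nothing later overlaps C either.
E starts before B ends → B and E overlap.
F starts exactly when B ends (back-to-back, no overlap), so nothing later overlaps B either.
F starts exactly when E ends (back-to-back, no overlap), so nothing later overlaps E either.
G starts after F ends.
Overlapping pairs: A & D, B & C, B & E, C & D, C & E — 5 in total.

5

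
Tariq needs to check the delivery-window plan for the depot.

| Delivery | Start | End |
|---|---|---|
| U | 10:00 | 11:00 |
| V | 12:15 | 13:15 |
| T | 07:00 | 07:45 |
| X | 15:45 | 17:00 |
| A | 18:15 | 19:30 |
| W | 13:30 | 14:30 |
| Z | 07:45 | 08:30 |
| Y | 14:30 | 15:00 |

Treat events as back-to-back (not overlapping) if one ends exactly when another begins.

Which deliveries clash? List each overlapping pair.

none

Sorted by start: T, Z, U, V, W, Y, X, A.
Z starts exactly when T ends (back-to-back, no overlap); T is clear from here.
U starts after Z ends; Z is clear from here.
V starts after U ends; U is clear from here.
W starts after V ends; V is clear from here.
Y starts exactly when W ends (back-to-back, no overlap); W is clear from here.
X starts after Y ends; Y is clear from here.
A starts after X ends.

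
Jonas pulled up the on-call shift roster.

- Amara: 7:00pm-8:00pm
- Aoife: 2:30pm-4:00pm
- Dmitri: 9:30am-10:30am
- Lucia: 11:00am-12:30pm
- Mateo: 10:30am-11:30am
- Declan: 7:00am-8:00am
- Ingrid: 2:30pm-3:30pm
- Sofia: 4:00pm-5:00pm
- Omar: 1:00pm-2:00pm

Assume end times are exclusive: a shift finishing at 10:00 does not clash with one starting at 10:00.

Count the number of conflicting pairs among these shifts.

Sorted by start: Declan, Dmitri, Mateo, Lucia, Omar, Ingrid, Aoife, Sofia, Amara.
Dmitri starts after Declan ends, so nothing later overlaps Declan either.
Mateo starts exactly when Dmitri ends (back-to-back, no overlap), so nothing later overlaps Dmitri either.
Lucia starts before Mateo ends → Mateo and Lucia overlap.
Omar starts after Mateo ends, so nothing later overlaps Mateo either.
Omar starts after Lucia ends, so nothing later overlaps Lucia either.
Ingrid starts after Omar ends, so nothing later overlaps Omar either.
Aoife starts before Ingrid ends → Ingrid and Aoife overlap.
Sofia starts after Ingrid ends, so nothing later overlaps Ingrid either.
Sofia starts exactly when Aoife ends (back-to-back, no overlap), so nothing later overlaps Aoife either.
Amara starts after Sofia ends.
Overlapping pairs: Aoife & Ingrid, Lucia & Mateo — 2 in total.

2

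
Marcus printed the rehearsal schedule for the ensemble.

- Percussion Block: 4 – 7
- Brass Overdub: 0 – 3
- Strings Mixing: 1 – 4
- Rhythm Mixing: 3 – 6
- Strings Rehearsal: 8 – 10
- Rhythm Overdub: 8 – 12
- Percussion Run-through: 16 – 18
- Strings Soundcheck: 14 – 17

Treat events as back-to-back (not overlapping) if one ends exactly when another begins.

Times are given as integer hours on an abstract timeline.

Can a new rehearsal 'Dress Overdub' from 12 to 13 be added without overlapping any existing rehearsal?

Brass Overdub: ends 3 at or before Dress Overdub starts 12 → clear.
Strings Mixing: ends 4 at or before Dress Overdub starts 12 → clear.
Rhythm Mixing: ends 6 at or before Dress Overdub starts 12 → clear.
Percussion Block: ends 7 at or before Dress Overdub starts 12 → clear.
Strings Rehearsal: ends 10 at or before Dress Overdub starts 12 → clear.
Rhythm Overdub: ends 12 at or before Dress Overdub starts 12 → clear.
Strings Soundcheck: starts 14 at or after Dress Overdub ends 13 → clear.
Percussion Run-through: starts 16 at or after Dress Overdub ends 13 → clear.

Yes — the slot is free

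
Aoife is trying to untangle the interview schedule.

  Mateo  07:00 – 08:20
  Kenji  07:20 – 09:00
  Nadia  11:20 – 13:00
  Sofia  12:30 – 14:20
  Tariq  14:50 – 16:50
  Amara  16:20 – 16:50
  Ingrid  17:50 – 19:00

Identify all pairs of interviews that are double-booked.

Amara & Tariq, Kenji & Mateo, Nadia & Sofia

Two intervals overlap when each starts before the other ends.
Sorted by start: Mateo, Kenji, Nadia, Sofia, Tariq, Amara, Ingrid.
Kenji starts before Mateo ends → Mateo and Kenji overlap.
Nadia starts after Mateo ends; Mateo is clear from here.
Nadia starts after Kenji ends; Kenji is clear from here.
Sofia starts before Nadia ends → Nadia and Sofia overlap.
Tariq starts after Nadia ends; Nadia is clear from here.
Tariq starts after Sofia ends; Sofia is clear from here.
Amara starts before Tariq ends → Tariq and Amara overlap.
Ingrid starts after Tariq ends.
Ingrid starts after Amara ends.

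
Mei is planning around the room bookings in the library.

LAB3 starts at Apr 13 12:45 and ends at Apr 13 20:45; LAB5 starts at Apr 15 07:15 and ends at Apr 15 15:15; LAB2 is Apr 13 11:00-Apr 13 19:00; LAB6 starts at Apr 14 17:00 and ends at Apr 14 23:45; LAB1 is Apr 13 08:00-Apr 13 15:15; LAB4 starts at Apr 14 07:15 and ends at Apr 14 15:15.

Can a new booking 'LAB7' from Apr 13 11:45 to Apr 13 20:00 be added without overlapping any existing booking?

No — it overlaps LAB1, LAB2, LAB3

LAB1: starts Apr 13 08:00 before LAB7 ends Apr 13 20:00, and ends Apr 13 15:15 after LAB7 starts Apr 13 11:45 → overlap.
LAB2: starts Apr 13 11:00 before LAB7 ends Apr 13 20:00, and ends Apr 13 19:00 after LAB7 starts Apr 13 11:45 → overlap.
LAB3: starts Apr 13 12:45 before LAB7 ends Apr 13 20:00, and ends Apr 13 20:45 after LAB7 starts Apr 13 11:45 → overlap.
LAB4: starts Apr 14 07:15 at or after LAB7 ends Apr 13 20:00 → clear.
LAB6: starts Apr 14 17:00 at or after LAB7 ends Apr 13 20:00 → clear.
LAB5: starts Apr 15 07:15 at or after LAB7 ends Apr 13 20:00 → clear.
LAB7 overlaps LAB1, LAB2, LAB3.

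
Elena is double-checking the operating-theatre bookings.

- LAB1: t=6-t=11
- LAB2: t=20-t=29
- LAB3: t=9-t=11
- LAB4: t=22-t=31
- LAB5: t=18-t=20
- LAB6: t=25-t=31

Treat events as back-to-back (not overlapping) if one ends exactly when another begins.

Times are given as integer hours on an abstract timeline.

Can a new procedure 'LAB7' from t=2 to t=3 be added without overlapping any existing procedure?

LAB1: starts t=6 at or after LAB7 ends t=3 → clear.
LAB3: starts t=9 at or after LAB7 ends t=3 → clear.
LAB5: starts t=18 at or after LAB7 ends t=3 → clear.
LAB2: starts t=20 at or after LAB7 ends t=3 → clear.
LAB4: starts t=22 at or after LAB7 ends t=3 → clear.
LAB6: starts t=25 at or after LAB7 ends t=3 → clear.

Yes — the slot is free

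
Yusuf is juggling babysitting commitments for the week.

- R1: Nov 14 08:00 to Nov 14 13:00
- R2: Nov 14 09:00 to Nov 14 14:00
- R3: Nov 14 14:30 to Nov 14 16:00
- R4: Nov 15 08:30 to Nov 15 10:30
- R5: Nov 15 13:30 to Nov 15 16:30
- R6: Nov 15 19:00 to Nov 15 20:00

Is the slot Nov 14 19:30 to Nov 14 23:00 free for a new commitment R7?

Yes — the slot is free

R1: ends Nov 14 13:00 at or before R7 starts Nov 14 19:30 → clear.
R2: ends Nov 14 14:00 at or before R7 starts Nov 14 19:30 → clear.
R3: ends Nov 14 16:00 at or before R7 starts Nov 14 19:30 → clear.
R4: starts Nov 15 08:30 at or after R7 ends Nov 14 23:00 → clear.
R5: starts Nov 15 13:30 at or after R7 ends Nov 14 23:00 → clear.
R6: starts Nov 15 19:00 at or after R7 ends Nov 14 23:00 → clear.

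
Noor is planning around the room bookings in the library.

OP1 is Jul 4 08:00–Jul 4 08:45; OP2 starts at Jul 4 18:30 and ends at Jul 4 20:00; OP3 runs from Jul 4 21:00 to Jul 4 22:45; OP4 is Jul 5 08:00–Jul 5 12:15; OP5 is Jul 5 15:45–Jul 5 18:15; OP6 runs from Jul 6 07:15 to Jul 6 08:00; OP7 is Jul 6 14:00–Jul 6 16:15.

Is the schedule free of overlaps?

Two intervals overlap when each starts before the other ends.
Sorted by start: OP1, OP2, OP3, OP4, OP5, OP6, OP7.
OP2 starts after OP1 ends — done with OP1.
OP3 starts after OP2 ends — done with OP2.
OP4 starts after OP3 ends — done with OP3.
OP5 starts after OP4 ends — done with OP4.
OP6 starts after OP5 ends — done with OP5.
OP7 starts after OP6 ends.
Every pair is clear; the schedule has no overlaps.

Yes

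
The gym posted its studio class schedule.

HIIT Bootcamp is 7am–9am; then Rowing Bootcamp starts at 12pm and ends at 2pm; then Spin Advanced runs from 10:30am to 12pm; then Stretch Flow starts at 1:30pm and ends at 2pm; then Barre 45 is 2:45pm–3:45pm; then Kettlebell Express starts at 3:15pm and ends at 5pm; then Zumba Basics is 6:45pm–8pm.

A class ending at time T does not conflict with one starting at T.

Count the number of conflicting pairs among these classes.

2

Sorted by start: HIIT Bootcamp, Spin Advanced, Rowing Bootcamp, Stretch Flow, Barre 45, Kettlebell Express, Zumba Basics.
Spin Advanced starts after HIIT Bootcamp ends — done with HIIT Bootcamp.
Rowing Bootcamp starts exactly when Spin Advanced ends (back-to-back, no overlap) — done with Spin Advanced.
Stretch Flow starts before Rowing Bootcamp ends → Rowing Bootcamp and Stretch Flow overlap.
Barre 45 starts after Rowing Bootcamp ends — done with Rowing Bootcamp.
Barre 45 starts after Stretch Flow ends — done with Stretch Flow.
Kettlebell Express starts before Barre 45 ends → Barre 45 and Kettlebell Express overlap.
Zumba Basics starts after Barre 45 ends.
Zumba Basics starts after Kettlebell Express ends.
Overlapping pairs: Barre 45 & Kettlebell Express, Rowing Bootcamp & Stretch Flow — 2 in total.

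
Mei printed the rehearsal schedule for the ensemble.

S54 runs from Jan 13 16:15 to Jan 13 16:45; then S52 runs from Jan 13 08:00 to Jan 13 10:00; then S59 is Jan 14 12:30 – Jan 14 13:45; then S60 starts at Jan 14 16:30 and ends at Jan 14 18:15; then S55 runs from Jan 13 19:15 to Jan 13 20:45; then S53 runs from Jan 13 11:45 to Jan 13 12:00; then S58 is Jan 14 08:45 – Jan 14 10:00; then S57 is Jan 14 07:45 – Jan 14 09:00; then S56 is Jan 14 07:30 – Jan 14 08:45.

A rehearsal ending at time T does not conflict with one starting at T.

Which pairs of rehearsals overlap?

Check each pair: they overlap iff neither finishes before the other starts.
Sorted by start: S52, S53, S54, S55, S56, S57, S58, S59, S60.
S53 starts after S52 ends — done with S52.
S54 starts after S53 ends — done with S53.
S55 starts after S54 ends — done with S54.
S56 starts after S55 ends — done with S55.
S57 starts before S56 ends → S56 and S57 overlap.
S58 starts exactly when S56 ends (back-to-back, no overlap) — done with S56.
S58 starts before S57 ends → S57 and S58 overlap.
S59 starts after S57 ends — done with S57.
S59 starts after S58 ends — done with S58.
S60 starts after S59 ends.

S56 & S57, S57 & S58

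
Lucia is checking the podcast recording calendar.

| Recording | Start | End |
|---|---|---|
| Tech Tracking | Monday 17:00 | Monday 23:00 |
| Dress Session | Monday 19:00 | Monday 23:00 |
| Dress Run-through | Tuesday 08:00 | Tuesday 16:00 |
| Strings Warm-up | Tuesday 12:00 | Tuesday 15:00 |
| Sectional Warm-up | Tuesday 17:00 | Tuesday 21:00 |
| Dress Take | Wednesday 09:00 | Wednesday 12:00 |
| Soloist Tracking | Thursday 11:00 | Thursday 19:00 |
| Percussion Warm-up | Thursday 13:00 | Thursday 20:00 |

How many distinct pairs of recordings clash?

Sorted by start: Tech Tracking, Dress Session, Dress Run-through, Strings Warm-up, Sectional Warm-up, Dress Take, Soloist Tracking, Percussion Warm-up.
Dress Session starts before Tech Tracking ends → Tech Tracking and Dress Session overlap.
Dress Run-through starts after Tech Tracking ends — done with Tech Tracking.
Dress Run-through starts after Dress Session ends — done with Dress Session.
Strings Warm-up starts before Dress Run-through ends → Dress Run-through and Strings Warm-up overlap.
Sectional Warm-up starts after Dress Run-through ends — done with Dress Run-through.
Sectional Warm-up starts after Strings Warm-up ends — done with Strings Warm-up.
Dress Take starts after Sectional Warm-up ends — done with Sectional Warm-up.
Soloist Tracking starts after Dress Take ends — done with Dress Take.
Percussion Warm-up starts before Soloist Tracking ends → Soloist Tracking and Percussion Warm-up overlap.
Overlapping pairs: Dress Run-through & Strings Warm-up, Dress Session & Tech Tracking, Percussion Warm-up & Soloist Tracking — 3 in total.

3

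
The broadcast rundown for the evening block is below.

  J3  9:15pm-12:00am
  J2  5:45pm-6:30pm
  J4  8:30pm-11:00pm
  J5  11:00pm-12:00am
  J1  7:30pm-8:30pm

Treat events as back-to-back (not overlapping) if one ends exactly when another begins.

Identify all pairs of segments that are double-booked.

Sorted by start: J2, J1, J4, J3, J5.
J1 starts after J2 ends; J2 is clear from here.
J4 starts exactly when J1 ends (back-to-back, no overlap); J1 is clear from here.
J3 starts before J4 ends → J4 and J3 overlap.
J5 starts exactly when J4 ends (back-to-back, no overlap).
J5 starts before J3 ends → J3 and J5 overlap.

J3 & J4, J3 & J5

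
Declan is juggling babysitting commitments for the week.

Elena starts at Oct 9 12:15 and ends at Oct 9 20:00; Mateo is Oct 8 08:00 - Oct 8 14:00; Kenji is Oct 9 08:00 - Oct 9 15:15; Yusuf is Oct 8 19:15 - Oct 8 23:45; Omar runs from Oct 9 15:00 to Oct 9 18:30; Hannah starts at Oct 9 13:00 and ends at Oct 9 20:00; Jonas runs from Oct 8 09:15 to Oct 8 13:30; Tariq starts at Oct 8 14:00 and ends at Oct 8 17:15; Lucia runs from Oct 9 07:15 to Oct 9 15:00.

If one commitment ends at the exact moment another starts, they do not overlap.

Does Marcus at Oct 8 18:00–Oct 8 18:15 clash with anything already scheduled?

Mateo: ends Oct 8 14:00 at or before Marcus starts Oct 8 18:00 → clear.
Jonas: ends Oct 8 13:30 at or before Marcus starts Oct 8 18:00 → clear.
Tariq: ends Oct 8 17:15 at or before Marcus starts Oct 8 18:00 → clear.
Yusuf: starts Oct 8 19:15 at or after Marcus ends Oct 8 18:15 → clear.
Lucia: starts Oct 9 07:15 at or after Marcus ends Oct 8 18:15 → clear.
Kenji: starts Oct 9 08:00 at or after Marcus ends Oct 8 18:15 → clear.
Elena: starts Oct 9 12:15 at or after Marcus ends Oct 8 18:15 → clear.
Hannah: starts Oct 9 13:00 at or after Marcus ends Oct 8 18:15 → clear.
Omar: starts Oct 9 15:00 at or after Marcus ends Oct 8 18:15 → clear.

No — it doesn't clash with anything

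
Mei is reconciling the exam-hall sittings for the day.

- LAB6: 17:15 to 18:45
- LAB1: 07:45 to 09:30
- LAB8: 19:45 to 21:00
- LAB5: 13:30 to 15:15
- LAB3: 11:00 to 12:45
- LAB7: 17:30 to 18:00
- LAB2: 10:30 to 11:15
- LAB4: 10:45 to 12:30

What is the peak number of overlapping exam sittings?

Walk through starts and ends in time order (an end at T is processed before a start at T):
07:45 start LAB1 → 1
09:30 end LAB1 → 0
10:30 start LAB2 → 1
10:45 start LAB4 → 2
11:00 start LAB3 → 3
11:15 end LAB2 → 2
12:30 end LAB4 → 1
12:45 end LAB3 → 0
13:30 start LAB5 → 1
15:15 end LAB5 → 0
17:15 start LAB6 → 1
17:30 start LAB7 → 2
18:00 end LAB7 → 1
18:45 end LAB6 → 0
19:45 start LAB8 → 1
21:00 end LAB8 → 0
Peak is 3, at 11:00 (LAB2, LAB3, LAB4).

3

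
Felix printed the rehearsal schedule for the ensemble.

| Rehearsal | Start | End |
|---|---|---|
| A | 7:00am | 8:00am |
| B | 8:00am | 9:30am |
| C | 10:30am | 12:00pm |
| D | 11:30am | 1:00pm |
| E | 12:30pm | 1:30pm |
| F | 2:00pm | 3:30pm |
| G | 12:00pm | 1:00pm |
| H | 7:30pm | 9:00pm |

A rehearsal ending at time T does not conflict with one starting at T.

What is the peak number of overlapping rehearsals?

3

Sweep the timeline, counting +1 at each start and −1 at each end (ends before starts at a tie):
7:00am start A → 1
8:00am end A → 0
8:00am start B → 1
9:30am end B → 0
10:30am start C → 1
11:30am start D → 2
12:00pm end C → 1
12:00pm start G → 2
12:30pm start E → 3
1:00pm end D → 2
1:00pm end G → 1
1:30pm end E → 0
2:00pm start F → 1
3:30pm end F → 0
7:30pm start H → 1
9:00pm end H → 0
Peak is 3, at 12:30pm (D, E, G).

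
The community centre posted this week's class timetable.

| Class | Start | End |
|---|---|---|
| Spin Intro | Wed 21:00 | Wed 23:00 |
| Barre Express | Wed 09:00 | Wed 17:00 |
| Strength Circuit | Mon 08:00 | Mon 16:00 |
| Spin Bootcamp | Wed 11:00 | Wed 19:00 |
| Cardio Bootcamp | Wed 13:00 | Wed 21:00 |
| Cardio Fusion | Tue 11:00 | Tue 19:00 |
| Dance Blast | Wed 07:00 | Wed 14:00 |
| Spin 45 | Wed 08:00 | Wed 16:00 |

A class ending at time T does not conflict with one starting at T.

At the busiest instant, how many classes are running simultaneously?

Sort all start/end points and keep a running count:
Mon 08:00 start Strength Circuit → 1
Mon 16:00 end Strength Circuit → 0
Tue 11:00 start Cardio Fusion → 1
Tue 19:00 end Cardio Fusion → 0
Wed 07:00 start Dance Blast → 1
Wed 08:00 start Spin 45 → 2
Wed 09:00 start Barre Express → 3
Wed 11:00 start Spin Bootcamp → 4
Wed 13:00 start Cardio Bootcamp → 5
Wed 14:00 end Dance Blast → 4
Wed 16:00 end Spin 45 → 3
Wed 17:00 end Barre Express → 2
Wed 19:00 end Spin Bootcamp → 1
Wed 21:00 end Cardio Bootcamp → 0
Wed 21:00 start Spin Intro → 1
Wed 23:00 end Spin Intro → 0
Peak is 5, at Wed 13:00 (Barre Express, Cardio Bootcamp, Dance Blast, Spin 45, Spin Bootcamp).

5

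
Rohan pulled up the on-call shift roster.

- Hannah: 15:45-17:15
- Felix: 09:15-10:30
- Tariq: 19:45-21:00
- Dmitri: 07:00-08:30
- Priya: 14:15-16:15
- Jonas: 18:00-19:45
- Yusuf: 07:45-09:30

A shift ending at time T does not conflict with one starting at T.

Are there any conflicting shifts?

Yes

Sorted by start: Dmitri, Yusuf, Felix, Priya, Hannah, Jonas, Tariq.
Yusuf starts before Dmitri ends → Dmitri and Yusuf overlap.
That's a conflict, so the schedule is not conflict-free.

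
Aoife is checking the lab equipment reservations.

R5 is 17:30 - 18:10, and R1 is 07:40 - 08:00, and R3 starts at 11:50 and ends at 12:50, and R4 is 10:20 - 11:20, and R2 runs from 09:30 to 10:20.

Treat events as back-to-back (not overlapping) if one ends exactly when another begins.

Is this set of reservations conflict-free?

Yes

Sorted by start: R1, R2, R4, R3, R5.
R2 starts after R1 ends; R1 is clear from here.
R4 starts exactly when R2 ends (back-to-back, no overlap); R2 is clear from here.
R3 starts after R4 ends; R4 is clear from here.
R5 starts after R3 ends.
Every pair is clear; the schedule has no overlaps.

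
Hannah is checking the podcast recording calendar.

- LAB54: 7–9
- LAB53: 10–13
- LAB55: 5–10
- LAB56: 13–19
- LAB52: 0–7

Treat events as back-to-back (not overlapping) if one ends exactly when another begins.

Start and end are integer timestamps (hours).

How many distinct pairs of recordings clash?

2

Sorted by start: LAB52, LAB55, LAB54, LAB53, LAB56.
LAB55 starts before LAB52 ends → LAB52 and LAB55 overlap.
LAB54 starts exactly when LAB52 ends (back-to-back, no overlap), so LAB52 has no further overlaps.
LAB54 starts before LAB55 ends → LAB55 and LAB54 overlap.
LAB53 starts exactly when LAB55 ends (back-to-back, no overlap), so LAB55 has no further overlaps.
LAB53 starts after LAB54 ends, so LAB54 has no further overlaps.
LAB56 starts exactly when LAB53 ends (back-to-back, no overlap).
Overlapping pairs: LAB52 & LAB55, LAB54 & LAB55 — 2 in total.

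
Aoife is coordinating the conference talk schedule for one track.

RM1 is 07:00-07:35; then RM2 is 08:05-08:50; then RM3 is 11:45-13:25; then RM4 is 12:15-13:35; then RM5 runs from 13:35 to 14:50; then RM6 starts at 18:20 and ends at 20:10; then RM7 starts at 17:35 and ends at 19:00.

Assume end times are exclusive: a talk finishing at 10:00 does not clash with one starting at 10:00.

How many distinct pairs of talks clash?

2

Sorted by start: RM1, RM2, RM3, RM4, RM5, RM7, RM6.
RM2 starts after RM1 ends, so nothing later overlaps RM1 either.
RM3 starts after RM2 ends, so nothing later overlaps RM2 either.
RM4 starts before RM3 ends → RM3 and RM4 overlap.
RM5 starts after RM3 ends, so nothing later overlaps RM3 either.
RM5 starts exactly when RM4 ends (back-to-back, no overlap), so nothing later overlaps RM4 either.
RM7 starts after RM5 ends, so nothing later overlaps RM5 either.
RM6 starts before RM7 ends → RM7 and RM6 overlap.
Overlapping pairs: RM3 & RM4, RM6 & RM7 — 2 in total.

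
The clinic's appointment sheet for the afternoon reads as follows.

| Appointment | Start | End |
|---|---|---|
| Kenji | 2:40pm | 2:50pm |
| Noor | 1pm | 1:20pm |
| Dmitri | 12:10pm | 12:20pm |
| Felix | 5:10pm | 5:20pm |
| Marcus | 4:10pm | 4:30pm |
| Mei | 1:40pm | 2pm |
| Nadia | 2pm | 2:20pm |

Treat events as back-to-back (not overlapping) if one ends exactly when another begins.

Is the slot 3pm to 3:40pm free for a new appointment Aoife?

Dmitri: ends 12:20pm at or before Aoife starts 3pm → clear.
Noor: ends 1:20pm at or before Aoife starts 3pm → clear.
Mei: ends 2pm at or before Aoife starts 3pm → clear.
Nadia: ends 2:20pm at or before Aoife starts 3pm → clear.
Kenji: ends 2:50pm at or before Aoife starts 3pm → clear.
Marcus: starts 4:10pm at or after Aoife ends 3:40pm → clear.
Felix: starts 5:10pm at or after Aoife ends 3:40pm → clear.

Yes — the slot is free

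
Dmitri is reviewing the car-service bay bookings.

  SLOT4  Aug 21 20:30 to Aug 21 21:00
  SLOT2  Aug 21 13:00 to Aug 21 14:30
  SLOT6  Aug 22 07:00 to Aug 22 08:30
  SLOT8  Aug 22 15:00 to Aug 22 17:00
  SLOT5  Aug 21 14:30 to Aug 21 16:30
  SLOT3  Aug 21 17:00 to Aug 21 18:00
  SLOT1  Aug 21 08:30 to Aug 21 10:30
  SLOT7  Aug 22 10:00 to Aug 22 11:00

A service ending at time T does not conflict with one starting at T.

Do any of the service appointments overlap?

No

Two intervals overlap when each starts before the other ends.
Sorted by start: SLOT1, SLOT2, SLOT5, SLOT3, SLOT4, SLOT6, SLOT7, SLOT8.
SLOT2 starts after SLOT1 ends, so nothing later overlaps SLOT1 either.
SLOT5 starts exactly when SLOT2 ends (back-to-back, no overlap), so nothing later overlaps SLOT2 either.
SLOT3 starts after SLOT5 ends, so nothing later overlaps SLOT5 either.
SLOT4 starts after SLOT3 ends, so nothing later overlaps SLOT3 either.
SLOT6 starts after SLOT4 ends, so nothing later overlaps SLOT4 either.
SLOT7 starts after SLOT6 ends, so nothing later overlaps SLOT6 either.
SLOT8 starts after SLOT7 ends.
Every pair is clear; the schedule has no overlaps.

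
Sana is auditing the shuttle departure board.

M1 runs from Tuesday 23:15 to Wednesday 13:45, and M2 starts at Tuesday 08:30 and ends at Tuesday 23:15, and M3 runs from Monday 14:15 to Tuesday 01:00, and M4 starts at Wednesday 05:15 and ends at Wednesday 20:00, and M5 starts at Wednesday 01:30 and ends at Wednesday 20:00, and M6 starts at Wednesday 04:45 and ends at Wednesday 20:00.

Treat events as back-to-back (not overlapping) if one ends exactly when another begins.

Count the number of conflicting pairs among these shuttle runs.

6

Sorted by start: M3, M2, M1, M5, M6, M4.
M2 starts after M3 ends; M3 is clear from here.
M1 starts exactly when M2 ends (back-to-back, no overlap); M2 is clear from here.
M5 starts before M1 ends → M1 and M5 overlap.
M6 starts before M1 ends → M1 and M6 overlap.
M4 starts before M1 ends → M1 and M4 overlap.
M6 starts before M5 ends → M5 and M6 overlap.
M4 starts before M5 ends → M5 and M4 overlap.
M4 starts before M6 ends → M6 and M4 overlap.
Overlapping pairs: M1 & M4, M1 & M5, M1 & M6, M4 & M5, M4 & M6, M5 & M6 — 6 in total.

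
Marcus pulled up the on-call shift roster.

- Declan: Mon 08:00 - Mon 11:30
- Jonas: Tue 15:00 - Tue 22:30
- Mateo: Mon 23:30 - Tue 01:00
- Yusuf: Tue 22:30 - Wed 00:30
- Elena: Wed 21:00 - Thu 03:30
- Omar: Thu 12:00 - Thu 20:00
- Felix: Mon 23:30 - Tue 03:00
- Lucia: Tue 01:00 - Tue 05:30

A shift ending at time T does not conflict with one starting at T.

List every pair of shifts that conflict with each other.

Felix & Lucia, Felix & Mateo

Sorted by start: Declan, Felix, Mateo, Lucia, Jonas, Yusuf, Elena, Omar.
Felix starts after Declan ends, so Declan has no further overlaps.
Mateo starts before Felix ends → Felix and Mateo overlap.
Lucia starts before Felix ends → Felix and Lucia overlap.
Jonas starts after Felix ends, so Felix has no further overlaps.
Lucia starts exactly when Mateo ends (back-to-back, no overlap), so Mateo has no further overlaps.
Jonas starts after Lucia ends, so Lucia has no further overlaps.
Yusuf starts exactly when Jonas ends (back-to-back, no overlap), so Jonas has no further overlaps.
Elena starts after Yusuf ends, so Yusuf has no further overlaps.
Omar starts after Elena ends.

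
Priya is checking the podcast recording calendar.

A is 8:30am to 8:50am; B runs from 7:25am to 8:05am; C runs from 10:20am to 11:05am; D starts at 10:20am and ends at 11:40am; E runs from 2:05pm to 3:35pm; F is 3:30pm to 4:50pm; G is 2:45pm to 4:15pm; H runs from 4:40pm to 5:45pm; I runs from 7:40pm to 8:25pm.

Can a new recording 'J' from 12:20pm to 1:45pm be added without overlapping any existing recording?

B: ends 8:05am at or before J starts 12:20pm → clear.
A: ends 8:50am at or before J starts 12:20pm → clear.
C: ends 11:05am at or before J starts 12:20pm → clear.
D: ends 11:40am at or before J starts 12:20pm → clear.
E: starts 2:05pm at or after J ends 1:45pm → clear.
G: starts 2:45pm at or after J ends 1:45pm → clear.
F: starts 3:30pm at or after J ends 1:45pm → clear.
H: starts 4:40pm at or after J ends 1:45pm → clear.
I: starts 7:40pm at or after J ends 1:45pm → clear.

Yes — the slot is free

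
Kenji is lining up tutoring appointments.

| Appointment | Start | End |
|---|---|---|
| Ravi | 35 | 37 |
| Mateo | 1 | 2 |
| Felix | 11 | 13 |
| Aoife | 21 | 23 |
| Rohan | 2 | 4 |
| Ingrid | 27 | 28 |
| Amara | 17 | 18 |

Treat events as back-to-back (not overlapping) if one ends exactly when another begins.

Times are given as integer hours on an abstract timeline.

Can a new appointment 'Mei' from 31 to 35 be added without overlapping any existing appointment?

Yes — the slot is free

Mateo: ends 2 at or before Mei starts 31 → clear.
Rohan: ends 4 at or before Mei starts 31 → clear.
Felix: ends 13 at or before Mei starts 31 → clear.
Amara: ends 18 at or before Mei starts 31 → clear.
Aoife: ends 23 at or before Mei starts 31 → clear.
Ingrid: ends 28 at or before Mei starts 31 → clear.
Ravi: starts 35 at or after Mei ends 35 → clear.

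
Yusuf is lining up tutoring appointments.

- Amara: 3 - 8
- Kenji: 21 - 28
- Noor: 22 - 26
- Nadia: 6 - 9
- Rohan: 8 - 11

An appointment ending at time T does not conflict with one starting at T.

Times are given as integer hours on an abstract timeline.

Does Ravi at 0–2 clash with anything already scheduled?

Amara: starts 3 at or after Ravi ends 2 → clear.
Nadia: starts 6 at or after Ravi ends 2 → clear.
Rohan: starts 8 at or after Ravi ends 2 → clear.
Kenji: starts 21 at or after Ravi ends 2 → clear.
Noor: starts 22 at or after Ravi ends 2 → clear.

No — it doesn't clash with anything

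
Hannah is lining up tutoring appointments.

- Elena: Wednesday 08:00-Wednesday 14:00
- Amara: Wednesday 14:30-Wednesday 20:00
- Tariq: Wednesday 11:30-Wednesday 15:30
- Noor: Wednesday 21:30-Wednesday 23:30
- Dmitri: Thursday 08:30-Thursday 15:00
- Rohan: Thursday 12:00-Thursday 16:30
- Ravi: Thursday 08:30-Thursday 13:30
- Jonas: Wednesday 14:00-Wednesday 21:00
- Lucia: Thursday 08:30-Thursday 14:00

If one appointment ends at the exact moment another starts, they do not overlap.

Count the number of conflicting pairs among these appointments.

Sorted by start: Elena, Tariq, Jonas, Amara, Noor, Dmitri, Ravi, Lucia, Rohan.
Tariq starts before Elena ends → Elena and Tariq overlap.
Jonas starts exactly when Elena ends (back-to-back, no overlap) — done with Elena.
Jonas starts before Tariq ends → Tariq and Jonas overlap.
Amara starts before Tariq ends → Tariq and Amara overlap.
Noor starts after Tariq ends — done with Tariq.
Amara starts before Jonas ends → Jonas and Amara overlap.
Noor starts after Jonas ends — done with Jonas.
Noor starts after Amara ends — done with Amara.
Dmitri starts after Noor ends — done with Noor.
Ravi starts before Dmitri ends → Dmitri and Ravi overlap.
Lucia starts before Dmitri ends → Dmitri and Lucia overlap.
Rohan starts before Dmitri ends → Dmitri and Rohan overlap.
Lucia starts before Ravi ends → Ravi and Lucia overlap.
Rohan starts before Ravi ends → Ravi and Rohan overlap.
Rohan starts before Lucia ends → Lucia and Rohan overlap.
Overlapping pairs: Amara & Jonas, Amara & Tariq, Dmitri & Lucia, Dmitri & Ravi, Dmitri & Rohan, Elena & Tariq, Jonas & Tariq, Lucia & Ravi, Lucia & Rohan, Ravi & Rohan — 10 in total.

10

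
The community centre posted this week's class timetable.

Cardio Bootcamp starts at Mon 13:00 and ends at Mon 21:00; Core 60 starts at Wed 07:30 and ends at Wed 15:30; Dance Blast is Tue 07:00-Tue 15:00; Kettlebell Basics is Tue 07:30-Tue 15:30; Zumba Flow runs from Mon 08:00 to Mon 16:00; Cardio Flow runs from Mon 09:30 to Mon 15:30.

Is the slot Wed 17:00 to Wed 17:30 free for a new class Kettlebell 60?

Zumba Flow: ends Mon 16:00 at or before Kettlebell 60 starts Wed 17:00 → clear.
Cardio Flow: ends Mon 15:30 at or before Kettlebell 60 starts Wed 17:00 → clear.
Cardio Bootcamp: ends Mon 21:00 at or before Kettlebell 60 starts Wed 17:00 → clear.
Dance Blast: ends Tue 15:00 at or before Kettlebell 60 starts Wed 17:00 → clear.
Kettlebell Basics: ends Tue 15:30 at or before Kettlebell 60 starts Wed 17:00 → clear.
Core 60: ends Wed 15:30 at or before Kettlebell 60 starts Wed 17:00 → clear.

Yes — the slot is free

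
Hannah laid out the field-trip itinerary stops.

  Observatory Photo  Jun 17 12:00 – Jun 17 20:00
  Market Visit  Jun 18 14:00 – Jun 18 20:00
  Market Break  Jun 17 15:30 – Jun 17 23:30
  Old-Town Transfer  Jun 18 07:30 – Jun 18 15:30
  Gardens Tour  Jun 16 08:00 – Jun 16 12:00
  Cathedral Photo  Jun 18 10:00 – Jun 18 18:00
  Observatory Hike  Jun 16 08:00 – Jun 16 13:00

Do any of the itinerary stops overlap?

Yes

Sorted by start: Gardens Tour, Observatory Hike, Observatory Photo, Market Break, Old-Town Transfer, Cathedral Photo, Market Visit.
Observatory Hike starts before Gardens Tour ends → Gardens Tour and Observatory Hike overlap.
That's a conflict, so the schedule is not conflict-free.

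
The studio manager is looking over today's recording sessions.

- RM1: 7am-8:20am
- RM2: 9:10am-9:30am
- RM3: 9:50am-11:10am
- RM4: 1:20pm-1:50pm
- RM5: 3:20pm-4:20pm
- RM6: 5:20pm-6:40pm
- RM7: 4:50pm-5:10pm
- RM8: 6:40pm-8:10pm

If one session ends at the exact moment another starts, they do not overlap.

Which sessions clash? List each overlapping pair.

Sorted by start: RM1, RM2, RM3, RM4, RM5, RM7, RM6, RM8.
RM2 starts after RM1 ends, so nothing later overlaps RM1 either.
RM3 starts after RM2 ends, so nothing later overlaps RM2 either.
RM4 starts after RM3 ends, so nothing later overlaps RM3 either.
RM5 starts after RM4 ends, so nothing later overlaps RM4 either.
RM7 starts after RM5 ends, so nothing later overlaps RM5 either.
RM6 starts after RM7 ends, so nothing later overlaps RM7 either.
RM8 starts exactly when RM6 ends (back-to-back, no overlap).

no overlapping pairs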